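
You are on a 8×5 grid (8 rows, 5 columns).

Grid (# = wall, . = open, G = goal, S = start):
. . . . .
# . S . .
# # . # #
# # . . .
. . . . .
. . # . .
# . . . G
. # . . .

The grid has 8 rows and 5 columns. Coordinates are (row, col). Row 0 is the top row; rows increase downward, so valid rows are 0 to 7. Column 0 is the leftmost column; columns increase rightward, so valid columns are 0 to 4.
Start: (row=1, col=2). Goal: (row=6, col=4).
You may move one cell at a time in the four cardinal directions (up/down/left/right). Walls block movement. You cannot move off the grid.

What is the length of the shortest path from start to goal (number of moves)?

Answer: Shortest path length: 7

Derivation:
BFS from (row=1, col=2) until reaching (row=6, col=4):
  Distance 0: (row=1, col=2)
  Distance 1: (row=0, col=2), (row=1, col=1), (row=1, col=3), (row=2, col=2)
  Distance 2: (row=0, col=1), (row=0, col=3), (row=1, col=4), (row=3, col=2)
  Distance 3: (row=0, col=0), (row=0, col=4), (row=3, col=3), (row=4, col=2)
  Distance 4: (row=3, col=4), (row=4, col=1), (row=4, col=3)
  Distance 5: (row=4, col=0), (row=4, col=4), (row=5, col=1), (row=5, col=3)
  Distance 6: (row=5, col=0), (row=5, col=4), (row=6, col=1), (row=6, col=3)
  Distance 7: (row=6, col=2), (row=6, col=4), (row=7, col=3)  <- goal reached here
One shortest path (7 moves): (row=1, col=2) -> (row=2, col=2) -> (row=3, col=2) -> (row=3, col=3) -> (row=3, col=4) -> (row=4, col=4) -> (row=5, col=4) -> (row=6, col=4)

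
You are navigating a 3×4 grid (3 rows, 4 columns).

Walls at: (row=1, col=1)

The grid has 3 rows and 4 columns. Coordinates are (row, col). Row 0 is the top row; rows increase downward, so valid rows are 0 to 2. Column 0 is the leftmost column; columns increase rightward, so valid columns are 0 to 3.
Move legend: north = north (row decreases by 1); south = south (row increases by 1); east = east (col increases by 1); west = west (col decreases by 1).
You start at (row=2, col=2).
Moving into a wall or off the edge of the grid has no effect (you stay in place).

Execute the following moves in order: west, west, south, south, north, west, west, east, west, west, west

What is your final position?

Start: (row=2, col=2)
  west (west): (row=2, col=2) -> (row=2, col=1)
  west (west): (row=2, col=1) -> (row=2, col=0)
  south (south): blocked, stay at (row=2, col=0)
  south (south): blocked, stay at (row=2, col=0)
  north (north): (row=2, col=0) -> (row=1, col=0)
  west (west): blocked, stay at (row=1, col=0)
  west (west): blocked, stay at (row=1, col=0)
  east (east): blocked, stay at (row=1, col=0)
  [×3]west (west): blocked, stay at (row=1, col=0)
Final: (row=1, col=0)

Answer: Final position: (row=1, col=0)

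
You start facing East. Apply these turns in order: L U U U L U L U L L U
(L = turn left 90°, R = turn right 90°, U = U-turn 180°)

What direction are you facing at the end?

Start: East
  L (left (90° counter-clockwise)) -> North
  U (U-turn (180°)) -> South
  U (U-turn (180°)) -> North
  U (U-turn (180°)) -> South
  L (left (90° counter-clockwise)) -> East
  U (U-turn (180°)) -> West
  L (left (90° counter-clockwise)) -> South
  U (U-turn (180°)) -> North
  L (left (90° counter-clockwise)) -> West
  L (left (90° counter-clockwise)) -> South
  U (U-turn (180°)) -> North
Final: North

Answer: Final heading: North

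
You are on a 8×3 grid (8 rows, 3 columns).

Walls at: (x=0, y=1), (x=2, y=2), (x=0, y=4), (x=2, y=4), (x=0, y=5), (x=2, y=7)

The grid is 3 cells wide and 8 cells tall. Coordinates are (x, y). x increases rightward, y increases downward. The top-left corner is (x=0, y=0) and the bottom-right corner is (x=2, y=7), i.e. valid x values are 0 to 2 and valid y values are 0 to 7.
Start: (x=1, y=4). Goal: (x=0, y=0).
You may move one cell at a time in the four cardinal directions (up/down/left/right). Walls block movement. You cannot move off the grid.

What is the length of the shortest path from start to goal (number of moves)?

Answer: Shortest path length: 5

Derivation:
BFS from (x=1, y=4) until reaching (x=0, y=0):
  Distance 0: (x=1, y=4)
  Distance 1: (x=1, y=3), (x=1, y=5)
  Distance 2: (x=1, y=2), (x=0, y=3), (x=2, y=3), (x=2, y=5), (x=1, y=6)
  Distance 3: (x=1, y=1), (x=0, y=2), (x=0, y=6), (x=2, y=6), (x=1, y=7)
  Distance 4: (x=1, y=0), (x=2, y=1), (x=0, y=7)
  Distance 5: (x=0, y=0), (x=2, y=0)  <- goal reached here
One shortest path (5 moves): (x=1, y=4) -> (x=1, y=3) -> (x=1, y=2) -> (x=1, y=1) -> (x=1, y=0) -> (x=0, y=0)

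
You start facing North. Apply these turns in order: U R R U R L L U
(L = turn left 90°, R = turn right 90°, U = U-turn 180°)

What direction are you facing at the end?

Answer: Final heading: West

Derivation:
Start: North
  U (U-turn (180°)) -> South
  R (right (90° clockwise)) -> West
  R (right (90° clockwise)) -> North
  U (U-turn (180°)) -> South
  R (right (90° clockwise)) -> West
  L (left (90° counter-clockwise)) -> South
  L (left (90° counter-clockwise)) -> East
  U (U-turn (180°)) -> West
Final: West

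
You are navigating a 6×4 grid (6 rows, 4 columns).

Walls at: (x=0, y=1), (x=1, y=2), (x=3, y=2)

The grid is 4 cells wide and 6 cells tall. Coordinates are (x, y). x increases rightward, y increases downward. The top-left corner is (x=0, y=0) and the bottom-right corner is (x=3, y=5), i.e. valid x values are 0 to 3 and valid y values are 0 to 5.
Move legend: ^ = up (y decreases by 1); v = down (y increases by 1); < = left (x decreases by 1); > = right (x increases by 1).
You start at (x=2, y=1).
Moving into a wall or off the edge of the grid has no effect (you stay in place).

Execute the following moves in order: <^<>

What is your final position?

Start: (x=2, y=1)
  < (left): (x=2, y=1) -> (x=1, y=1)
  ^ (up): (x=1, y=1) -> (x=1, y=0)
  < (left): (x=1, y=0) -> (x=0, y=0)
  > (right): (x=0, y=0) -> (x=1, y=0)
Final: (x=1, y=0)

Answer: Final position: (x=1, y=0)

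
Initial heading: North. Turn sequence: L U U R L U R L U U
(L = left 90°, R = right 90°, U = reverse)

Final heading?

Start: North
  L (left (90° counter-clockwise)) -> West
  U (U-turn (180°)) -> East
  U (U-turn (180°)) -> West
  R (right (90° clockwise)) -> North
  L (left (90° counter-clockwise)) -> West
  U (U-turn (180°)) -> East
  R (right (90° clockwise)) -> South
  L (left (90° counter-clockwise)) -> East
  U (U-turn (180°)) -> West
  U (U-turn (180°)) -> East
Final: East

Answer: Final heading: East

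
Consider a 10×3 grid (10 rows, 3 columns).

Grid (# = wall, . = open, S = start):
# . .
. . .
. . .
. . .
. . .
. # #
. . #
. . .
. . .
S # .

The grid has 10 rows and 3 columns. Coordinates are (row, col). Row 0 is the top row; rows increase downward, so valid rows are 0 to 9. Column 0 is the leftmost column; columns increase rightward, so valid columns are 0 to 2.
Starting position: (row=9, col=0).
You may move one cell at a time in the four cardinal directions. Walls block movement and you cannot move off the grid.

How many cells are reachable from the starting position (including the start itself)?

Answer: Reachable cells: 25

Derivation:
BFS flood-fill from (row=9, col=0):
  Distance 0: (row=9, col=0)
  Distance 1: (row=8, col=0)
  Distance 2: (row=7, col=0), (row=8, col=1)
  Distance 3: (row=6, col=0), (row=7, col=1), (row=8, col=2)
  Distance 4: (row=5, col=0), (row=6, col=1), (row=7, col=2), (row=9, col=2)
  Distance 5: (row=4, col=0)
  Distance 6: (row=3, col=0), (row=4, col=1)
  Distance 7: (row=2, col=0), (row=3, col=1), (row=4, col=2)
  Distance 8: (row=1, col=0), (row=2, col=1), (row=3, col=2)
  Distance 9: (row=1, col=1), (row=2, col=2)
  Distance 10: (row=0, col=1), (row=1, col=2)
  Distance 11: (row=0, col=2)
Total reachable: 25 (grid has 25 open cells total)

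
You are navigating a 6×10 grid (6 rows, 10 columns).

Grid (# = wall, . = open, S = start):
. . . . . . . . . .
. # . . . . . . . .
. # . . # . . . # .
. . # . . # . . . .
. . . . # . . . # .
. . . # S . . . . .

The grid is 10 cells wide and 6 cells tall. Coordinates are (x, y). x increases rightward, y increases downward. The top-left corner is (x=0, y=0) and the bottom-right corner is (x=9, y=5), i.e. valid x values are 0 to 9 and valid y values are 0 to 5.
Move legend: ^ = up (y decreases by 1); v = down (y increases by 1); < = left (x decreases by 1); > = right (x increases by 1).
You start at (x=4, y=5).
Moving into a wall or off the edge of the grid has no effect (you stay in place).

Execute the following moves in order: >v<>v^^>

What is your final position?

Start: (x=4, y=5)
  > (right): (x=4, y=5) -> (x=5, y=5)
  v (down): blocked, stay at (x=5, y=5)
  < (left): (x=5, y=5) -> (x=4, y=5)
  > (right): (x=4, y=5) -> (x=5, y=5)
  v (down): blocked, stay at (x=5, y=5)
  ^ (up): (x=5, y=5) -> (x=5, y=4)
  ^ (up): blocked, stay at (x=5, y=4)
  > (right): (x=5, y=4) -> (x=6, y=4)
Final: (x=6, y=4)

Answer: Final position: (x=6, y=4)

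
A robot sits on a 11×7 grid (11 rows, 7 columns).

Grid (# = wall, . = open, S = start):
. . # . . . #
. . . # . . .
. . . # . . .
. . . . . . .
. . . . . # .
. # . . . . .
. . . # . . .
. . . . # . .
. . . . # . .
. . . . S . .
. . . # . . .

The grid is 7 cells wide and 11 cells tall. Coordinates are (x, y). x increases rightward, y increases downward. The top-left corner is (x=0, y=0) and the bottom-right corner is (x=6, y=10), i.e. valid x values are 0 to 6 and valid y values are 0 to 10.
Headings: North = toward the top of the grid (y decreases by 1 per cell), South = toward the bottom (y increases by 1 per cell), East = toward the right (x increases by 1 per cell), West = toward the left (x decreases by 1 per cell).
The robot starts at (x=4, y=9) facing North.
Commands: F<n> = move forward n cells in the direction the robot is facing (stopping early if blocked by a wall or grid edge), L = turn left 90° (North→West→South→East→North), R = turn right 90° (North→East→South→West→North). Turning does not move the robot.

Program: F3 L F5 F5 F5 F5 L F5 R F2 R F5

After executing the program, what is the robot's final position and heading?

Start: (x=4, y=9), facing North
  F3: move forward 0/3 (blocked), now at (x=4, y=9)
  L: turn left, now facing West
  F5: move forward 4/5 (blocked), now at (x=0, y=9)
  [×3]F5: move forward 0/5 (blocked), now at (x=0, y=9)
  L: turn left, now facing South
  F5: move forward 1/5 (blocked), now at (x=0, y=10)
  R: turn right, now facing West
  F2: move forward 0/2 (blocked), now at (x=0, y=10)
  R: turn right, now facing North
  F5: move forward 5, now at (x=0, y=5)
Final: (x=0, y=5), facing North

Answer: Final position: (x=0, y=5), facing North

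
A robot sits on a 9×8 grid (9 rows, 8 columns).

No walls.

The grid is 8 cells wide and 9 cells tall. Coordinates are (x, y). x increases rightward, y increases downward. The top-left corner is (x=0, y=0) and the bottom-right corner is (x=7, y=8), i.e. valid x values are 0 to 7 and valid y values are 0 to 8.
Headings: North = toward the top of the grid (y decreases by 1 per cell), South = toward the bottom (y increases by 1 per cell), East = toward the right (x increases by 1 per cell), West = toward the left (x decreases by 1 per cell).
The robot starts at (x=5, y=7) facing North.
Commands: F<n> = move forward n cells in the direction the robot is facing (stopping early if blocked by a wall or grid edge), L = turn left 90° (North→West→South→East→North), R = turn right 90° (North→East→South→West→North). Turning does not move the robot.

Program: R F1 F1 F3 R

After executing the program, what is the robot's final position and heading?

Answer: Final position: (x=7, y=7), facing South

Derivation:
Start: (x=5, y=7), facing North
  R: turn right, now facing East
  F1: move forward 1, now at (x=6, y=7)
  F1: move forward 1, now at (x=7, y=7)
  F3: move forward 0/3 (blocked), now at (x=7, y=7)
  R: turn right, now facing South
Final: (x=7, y=7), facing South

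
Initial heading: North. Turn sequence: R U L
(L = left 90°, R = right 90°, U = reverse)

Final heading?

Answer: Final heading: South

Derivation:
Start: North
  R (right (90° clockwise)) -> East
  U (U-turn (180°)) -> West
  L (left (90° counter-clockwise)) -> South
Final: South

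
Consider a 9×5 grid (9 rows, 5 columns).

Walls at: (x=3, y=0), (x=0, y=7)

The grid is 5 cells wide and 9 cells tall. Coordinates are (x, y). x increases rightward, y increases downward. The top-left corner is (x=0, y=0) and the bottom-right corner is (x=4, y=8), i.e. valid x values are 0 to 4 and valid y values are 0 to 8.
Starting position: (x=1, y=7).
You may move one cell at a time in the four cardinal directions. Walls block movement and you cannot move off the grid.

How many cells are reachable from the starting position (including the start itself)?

BFS flood-fill from (x=1, y=7):
  Distance 0: (x=1, y=7)
  Distance 1: (x=1, y=6), (x=2, y=7), (x=1, y=8)
  Distance 2: (x=1, y=5), (x=0, y=6), (x=2, y=6), (x=3, y=7), (x=0, y=8), (x=2, y=8)
  Distance 3: (x=1, y=4), (x=0, y=5), (x=2, y=5), (x=3, y=6), (x=4, y=7), (x=3, y=8)
  Distance 4: (x=1, y=3), (x=0, y=4), (x=2, y=4), (x=3, y=5), (x=4, y=6), (x=4, y=8)
  Distance 5: (x=1, y=2), (x=0, y=3), (x=2, y=3), (x=3, y=4), (x=4, y=5)
  Distance 6: (x=1, y=1), (x=0, y=2), (x=2, y=2), (x=3, y=3), (x=4, y=4)
  Distance 7: (x=1, y=0), (x=0, y=1), (x=2, y=1), (x=3, y=2), (x=4, y=3)
  Distance 8: (x=0, y=0), (x=2, y=0), (x=3, y=1), (x=4, y=2)
  Distance 9: (x=4, y=1)
  Distance 10: (x=4, y=0)
Total reachable: 43 (grid has 43 open cells total)

Answer: Reachable cells: 43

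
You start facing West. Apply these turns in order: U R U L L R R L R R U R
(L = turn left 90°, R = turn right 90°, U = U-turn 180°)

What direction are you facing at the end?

Answer: Final heading: North

Derivation:
Start: West
  U (U-turn (180°)) -> East
  R (right (90° clockwise)) -> South
  U (U-turn (180°)) -> North
  L (left (90° counter-clockwise)) -> West
  L (left (90° counter-clockwise)) -> South
  R (right (90° clockwise)) -> West
  R (right (90° clockwise)) -> North
  L (left (90° counter-clockwise)) -> West
  R (right (90° clockwise)) -> North
  R (right (90° clockwise)) -> East
  U (U-turn (180°)) -> West
  R (right (90° clockwise)) -> North
Final: North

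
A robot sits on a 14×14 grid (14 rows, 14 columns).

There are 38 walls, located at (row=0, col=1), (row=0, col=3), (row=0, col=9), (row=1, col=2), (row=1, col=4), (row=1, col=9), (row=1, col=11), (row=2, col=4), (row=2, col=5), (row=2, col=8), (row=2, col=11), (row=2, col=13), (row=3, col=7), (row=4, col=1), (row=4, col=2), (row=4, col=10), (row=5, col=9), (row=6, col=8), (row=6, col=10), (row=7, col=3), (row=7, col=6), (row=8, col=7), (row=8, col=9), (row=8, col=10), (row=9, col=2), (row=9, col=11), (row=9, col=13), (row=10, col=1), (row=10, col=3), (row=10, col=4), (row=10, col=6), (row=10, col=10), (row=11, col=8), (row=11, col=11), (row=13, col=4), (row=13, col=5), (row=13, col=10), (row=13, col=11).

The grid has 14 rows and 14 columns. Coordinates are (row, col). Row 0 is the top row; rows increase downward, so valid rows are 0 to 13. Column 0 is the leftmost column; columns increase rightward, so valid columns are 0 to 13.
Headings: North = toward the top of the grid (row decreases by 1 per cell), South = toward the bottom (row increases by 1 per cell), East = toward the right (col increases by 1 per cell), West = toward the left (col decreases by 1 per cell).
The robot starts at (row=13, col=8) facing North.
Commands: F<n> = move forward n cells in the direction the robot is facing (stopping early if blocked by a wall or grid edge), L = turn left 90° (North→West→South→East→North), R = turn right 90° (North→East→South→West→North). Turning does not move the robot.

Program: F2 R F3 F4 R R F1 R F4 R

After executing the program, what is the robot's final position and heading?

Answer: Final position: (row=8, col=12), facing East

Derivation:
Start: (row=13, col=8), facing North
  F2: move forward 1/2 (blocked), now at (row=12, col=8)
  R: turn right, now facing East
  F3: move forward 3, now at (row=12, col=11)
  F4: move forward 2/4 (blocked), now at (row=12, col=13)
  R: turn right, now facing South
  R: turn right, now facing West
  F1: move forward 1, now at (row=12, col=12)
  R: turn right, now facing North
  F4: move forward 4, now at (row=8, col=12)
  R: turn right, now facing East
Final: (row=8, col=12), facing East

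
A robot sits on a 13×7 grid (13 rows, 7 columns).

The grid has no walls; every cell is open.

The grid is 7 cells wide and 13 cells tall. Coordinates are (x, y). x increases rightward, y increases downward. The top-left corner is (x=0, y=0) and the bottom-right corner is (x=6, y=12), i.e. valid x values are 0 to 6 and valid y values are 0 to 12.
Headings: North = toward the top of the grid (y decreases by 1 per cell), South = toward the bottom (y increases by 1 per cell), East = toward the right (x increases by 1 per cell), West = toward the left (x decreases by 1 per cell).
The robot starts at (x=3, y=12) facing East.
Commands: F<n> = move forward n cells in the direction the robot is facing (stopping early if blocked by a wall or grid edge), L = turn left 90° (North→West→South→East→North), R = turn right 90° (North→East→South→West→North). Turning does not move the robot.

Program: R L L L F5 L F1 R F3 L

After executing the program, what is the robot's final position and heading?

Answer: Final position: (x=0, y=12), facing South

Derivation:
Start: (x=3, y=12), facing East
  R: turn right, now facing South
  L: turn left, now facing East
  L: turn left, now facing North
  L: turn left, now facing West
  F5: move forward 3/5 (blocked), now at (x=0, y=12)
  L: turn left, now facing South
  F1: move forward 0/1 (blocked), now at (x=0, y=12)
  R: turn right, now facing West
  F3: move forward 0/3 (blocked), now at (x=0, y=12)
  L: turn left, now facing South
Final: (x=0, y=12), facing South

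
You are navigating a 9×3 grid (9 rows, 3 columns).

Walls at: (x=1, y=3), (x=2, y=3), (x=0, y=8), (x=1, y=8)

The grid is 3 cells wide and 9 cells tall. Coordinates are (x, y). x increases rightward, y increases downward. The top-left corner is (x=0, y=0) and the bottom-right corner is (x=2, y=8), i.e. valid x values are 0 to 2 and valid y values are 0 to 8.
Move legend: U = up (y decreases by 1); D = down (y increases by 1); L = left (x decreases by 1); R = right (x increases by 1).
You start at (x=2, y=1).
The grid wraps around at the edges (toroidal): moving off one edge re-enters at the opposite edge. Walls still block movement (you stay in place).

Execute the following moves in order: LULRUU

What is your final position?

Start: (x=2, y=1)
  L (left): (x=2, y=1) -> (x=1, y=1)
  U (up): (x=1, y=1) -> (x=1, y=0)
  L (left): (x=1, y=0) -> (x=0, y=0)
  R (right): (x=0, y=0) -> (x=1, y=0)
  U (up): blocked, stay at (x=1, y=0)
  U (up): blocked, stay at (x=1, y=0)
Final: (x=1, y=0)

Answer: Final position: (x=1, y=0)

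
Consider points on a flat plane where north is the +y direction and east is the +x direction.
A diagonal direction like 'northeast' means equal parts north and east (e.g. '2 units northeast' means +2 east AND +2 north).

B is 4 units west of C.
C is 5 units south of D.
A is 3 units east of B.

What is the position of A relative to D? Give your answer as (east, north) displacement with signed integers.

Answer: A is at (east=-1, north=-5) relative to D.

Derivation:
Place D at the origin (east=0, north=0).
  C is 5 units south of D: delta (east=+0, north=-5); C at (east=0, north=-5).
  B is 4 units west of C: delta (east=-4, north=+0); B at (east=-4, north=-5).
  A is 3 units east of B: delta (east=+3, north=+0); A at (east=-1, north=-5).
Therefore A relative to D: (east=-1, north=-5).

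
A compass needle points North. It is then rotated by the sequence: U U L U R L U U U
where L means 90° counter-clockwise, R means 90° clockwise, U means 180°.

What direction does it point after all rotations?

Answer: Final heading: West

Derivation:
Start: North
  U (U-turn (180°)) -> South
  U (U-turn (180°)) -> North
  L (left (90° counter-clockwise)) -> West
  U (U-turn (180°)) -> East
  R (right (90° clockwise)) -> South
  L (left (90° counter-clockwise)) -> East
  U (U-turn (180°)) -> West
  U (U-turn (180°)) -> East
  U (U-turn (180°)) -> West
Final: West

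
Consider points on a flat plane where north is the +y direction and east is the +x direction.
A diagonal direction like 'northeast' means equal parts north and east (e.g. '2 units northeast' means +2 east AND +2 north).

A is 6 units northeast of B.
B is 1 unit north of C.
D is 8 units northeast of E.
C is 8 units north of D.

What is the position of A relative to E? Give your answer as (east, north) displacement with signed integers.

Place E at the origin (east=0, north=0).
  D is 8 units northeast of E: delta (east=+8, north=+8); D at (east=8, north=8).
  C is 8 units north of D: delta (east=+0, north=+8); C at (east=8, north=16).
  B is 1 unit north of C: delta (east=+0, north=+1); B at (east=8, north=17).
  A is 6 units northeast of B: delta (east=+6, north=+6); A at (east=14, north=23).
Therefore A relative to E: (east=14, north=23).

Answer: A is at (east=14, north=23) relative to E.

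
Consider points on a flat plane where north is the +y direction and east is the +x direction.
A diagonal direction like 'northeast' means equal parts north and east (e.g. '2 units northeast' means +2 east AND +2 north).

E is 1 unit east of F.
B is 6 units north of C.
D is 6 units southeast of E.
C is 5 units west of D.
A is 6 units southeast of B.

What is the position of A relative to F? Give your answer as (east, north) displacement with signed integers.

Place F at the origin (east=0, north=0).
  E is 1 unit east of F: delta (east=+1, north=+0); E at (east=1, north=0).
  D is 6 units southeast of E: delta (east=+6, north=-6); D at (east=7, north=-6).
  C is 5 units west of D: delta (east=-5, north=+0); C at (east=2, north=-6).
  B is 6 units north of C: delta (east=+0, north=+6); B at (east=2, north=0).
  A is 6 units southeast of B: delta (east=+6, north=-6); A at (east=8, north=-6).
Therefore A relative to F: (east=8, north=-6).

Answer: A is at (east=8, north=-6) relative to F.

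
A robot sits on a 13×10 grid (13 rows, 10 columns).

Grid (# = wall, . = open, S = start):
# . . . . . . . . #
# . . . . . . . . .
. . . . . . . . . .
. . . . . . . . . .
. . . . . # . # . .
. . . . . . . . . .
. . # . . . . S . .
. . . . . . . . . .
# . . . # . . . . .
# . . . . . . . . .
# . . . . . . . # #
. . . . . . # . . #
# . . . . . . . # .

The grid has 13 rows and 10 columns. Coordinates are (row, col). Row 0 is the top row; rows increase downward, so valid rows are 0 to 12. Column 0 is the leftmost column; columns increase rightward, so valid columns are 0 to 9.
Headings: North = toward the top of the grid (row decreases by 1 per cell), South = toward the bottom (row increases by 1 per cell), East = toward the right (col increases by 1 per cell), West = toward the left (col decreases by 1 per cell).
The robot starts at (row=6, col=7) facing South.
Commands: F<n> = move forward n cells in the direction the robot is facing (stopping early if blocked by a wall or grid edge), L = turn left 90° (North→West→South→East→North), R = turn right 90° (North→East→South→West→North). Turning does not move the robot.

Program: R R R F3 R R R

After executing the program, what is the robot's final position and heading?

Answer: Final position: (row=6, col=9), facing North

Derivation:
Start: (row=6, col=7), facing South
  R: turn right, now facing West
  R: turn right, now facing North
  R: turn right, now facing East
  F3: move forward 2/3 (blocked), now at (row=6, col=9)
  R: turn right, now facing South
  R: turn right, now facing West
  R: turn right, now facing North
Final: (row=6, col=9), facing North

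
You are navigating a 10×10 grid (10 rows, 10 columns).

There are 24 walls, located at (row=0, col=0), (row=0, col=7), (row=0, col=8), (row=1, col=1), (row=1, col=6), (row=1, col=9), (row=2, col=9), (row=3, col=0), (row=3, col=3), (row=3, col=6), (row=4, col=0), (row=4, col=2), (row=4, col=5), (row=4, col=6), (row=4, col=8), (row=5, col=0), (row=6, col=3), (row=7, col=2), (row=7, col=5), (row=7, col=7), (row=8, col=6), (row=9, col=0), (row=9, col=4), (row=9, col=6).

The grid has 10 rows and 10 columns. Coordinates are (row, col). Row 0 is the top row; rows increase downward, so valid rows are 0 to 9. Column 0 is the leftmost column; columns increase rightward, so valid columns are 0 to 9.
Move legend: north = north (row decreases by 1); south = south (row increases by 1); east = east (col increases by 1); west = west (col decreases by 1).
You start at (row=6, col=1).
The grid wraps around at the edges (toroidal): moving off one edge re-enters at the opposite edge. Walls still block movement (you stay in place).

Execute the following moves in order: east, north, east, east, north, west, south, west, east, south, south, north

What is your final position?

Start: (row=6, col=1)
  east (east): (row=6, col=1) -> (row=6, col=2)
  north (north): (row=6, col=2) -> (row=5, col=2)
  east (east): (row=5, col=2) -> (row=5, col=3)
  east (east): (row=5, col=3) -> (row=5, col=4)
  north (north): (row=5, col=4) -> (row=4, col=4)
  west (west): (row=4, col=4) -> (row=4, col=3)
  south (south): (row=4, col=3) -> (row=5, col=3)
  west (west): (row=5, col=3) -> (row=5, col=2)
  east (east): (row=5, col=2) -> (row=5, col=3)
  south (south): blocked, stay at (row=5, col=3)
  south (south): blocked, stay at (row=5, col=3)
  north (north): (row=5, col=3) -> (row=4, col=3)
Final: (row=4, col=3)

Answer: Final position: (row=4, col=3)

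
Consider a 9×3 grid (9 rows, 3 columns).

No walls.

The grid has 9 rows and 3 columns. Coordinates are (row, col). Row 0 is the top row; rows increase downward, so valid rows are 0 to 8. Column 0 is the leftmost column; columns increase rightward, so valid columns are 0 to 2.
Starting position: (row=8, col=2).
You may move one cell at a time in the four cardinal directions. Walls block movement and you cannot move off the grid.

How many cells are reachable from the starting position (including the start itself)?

Answer: Reachable cells: 27

Derivation:
BFS flood-fill from (row=8, col=2):
  Distance 0: (row=8, col=2)
  Distance 1: (row=7, col=2), (row=8, col=1)
  Distance 2: (row=6, col=2), (row=7, col=1), (row=8, col=0)
  Distance 3: (row=5, col=2), (row=6, col=1), (row=7, col=0)
  Distance 4: (row=4, col=2), (row=5, col=1), (row=6, col=0)
  Distance 5: (row=3, col=2), (row=4, col=1), (row=5, col=0)
  Distance 6: (row=2, col=2), (row=3, col=1), (row=4, col=0)
  Distance 7: (row=1, col=2), (row=2, col=1), (row=3, col=0)
  Distance 8: (row=0, col=2), (row=1, col=1), (row=2, col=0)
  Distance 9: (row=0, col=1), (row=1, col=0)
  Distance 10: (row=0, col=0)
Total reachable: 27 (grid has 27 open cells total)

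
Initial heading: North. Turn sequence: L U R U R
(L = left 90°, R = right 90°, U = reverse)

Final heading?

Answer: Final heading: East

Derivation:
Start: North
  L (left (90° counter-clockwise)) -> West
  U (U-turn (180°)) -> East
  R (right (90° clockwise)) -> South
  U (U-turn (180°)) -> North
  R (right (90° clockwise)) -> East
Final: East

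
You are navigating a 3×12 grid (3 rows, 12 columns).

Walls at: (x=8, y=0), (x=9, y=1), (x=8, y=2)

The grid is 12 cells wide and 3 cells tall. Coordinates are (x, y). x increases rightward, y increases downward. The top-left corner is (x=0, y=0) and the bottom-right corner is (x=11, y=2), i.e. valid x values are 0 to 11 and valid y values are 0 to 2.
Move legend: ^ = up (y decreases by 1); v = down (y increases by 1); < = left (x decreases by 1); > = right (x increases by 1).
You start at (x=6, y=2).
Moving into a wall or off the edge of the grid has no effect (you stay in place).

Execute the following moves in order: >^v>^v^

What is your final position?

Start: (x=6, y=2)
  > (right): (x=6, y=2) -> (x=7, y=2)
  ^ (up): (x=7, y=2) -> (x=7, y=1)
  v (down): (x=7, y=1) -> (x=7, y=2)
  > (right): blocked, stay at (x=7, y=2)
  ^ (up): (x=7, y=2) -> (x=7, y=1)
  v (down): (x=7, y=1) -> (x=7, y=2)
  ^ (up): (x=7, y=2) -> (x=7, y=1)
Final: (x=7, y=1)

Answer: Final position: (x=7, y=1)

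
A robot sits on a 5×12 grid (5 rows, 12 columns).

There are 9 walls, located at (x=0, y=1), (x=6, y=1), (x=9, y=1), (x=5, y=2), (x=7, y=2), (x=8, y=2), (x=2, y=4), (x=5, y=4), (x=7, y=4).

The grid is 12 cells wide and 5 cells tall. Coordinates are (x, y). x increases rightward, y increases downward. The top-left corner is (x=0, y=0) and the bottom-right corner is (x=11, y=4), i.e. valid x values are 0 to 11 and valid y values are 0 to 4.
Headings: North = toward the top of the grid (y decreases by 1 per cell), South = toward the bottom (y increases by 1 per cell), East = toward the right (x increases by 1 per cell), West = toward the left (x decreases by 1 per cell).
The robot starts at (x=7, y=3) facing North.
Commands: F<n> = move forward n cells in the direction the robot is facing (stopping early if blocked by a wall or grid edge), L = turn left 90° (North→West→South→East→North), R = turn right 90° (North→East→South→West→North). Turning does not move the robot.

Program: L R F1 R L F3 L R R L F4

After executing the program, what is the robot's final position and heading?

Start: (x=7, y=3), facing North
  L: turn left, now facing West
  R: turn right, now facing North
  F1: move forward 0/1 (blocked), now at (x=7, y=3)
  R: turn right, now facing East
  L: turn left, now facing North
  F3: move forward 0/3 (blocked), now at (x=7, y=3)
  L: turn left, now facing West
  R: turn right, now facing North
  R: turn right, now facing East
  L: turn left, now facing North
  F4: move forward 0/4 (blocked), now at (x=7, y=3)
Final: (x=7, y=3), facing North

Answer: Final position: (x=7, y=3), facing North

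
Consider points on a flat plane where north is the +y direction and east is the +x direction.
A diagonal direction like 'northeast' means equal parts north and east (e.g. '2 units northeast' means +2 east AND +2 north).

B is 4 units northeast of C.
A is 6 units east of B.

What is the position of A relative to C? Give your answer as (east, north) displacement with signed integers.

Answer: A is at (east=10, north=4) relative to C.

Derivation:
Place C at the origin (east=0, north=0).
  B is 4 units northeast of C: delta (east=+4, north=+4); B at (east=4, north=4).
  A is 6 units east of B: delta (east=+6, north=+0); A at (east=10, north=4).
Therefore A relative to C: (east=10, north=4).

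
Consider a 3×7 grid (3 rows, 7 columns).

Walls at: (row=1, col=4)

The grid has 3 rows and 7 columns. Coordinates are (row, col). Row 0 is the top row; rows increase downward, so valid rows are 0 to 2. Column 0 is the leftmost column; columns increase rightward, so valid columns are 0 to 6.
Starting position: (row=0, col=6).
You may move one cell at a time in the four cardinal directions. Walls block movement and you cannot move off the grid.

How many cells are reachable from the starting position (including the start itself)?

Answer: Reachable cells: 20

Derivation:
BFS flood-fill from (row=0, col=6):
  Distance 0: (row=0, col=6)
  Distance 1: (row=0, col=5), (row=1, col=6)
  Distance 2: (row=0, col=4), (row=1, col=5), (row=2, col=6)
  Distance 3: (row=0, col=3), (row=2, col=5)
  Distance 4: (row=0, col=2), (row=1, col=3), (row=2, col=4)
  Distance 5: (row=0, col=1), (row=1, col=2), (row=2, col=3)
  Distance 6: (row=0, col=0), (row=1, col=1), (row=2, col=2)
  Distance 7: (row=1, col=0), (row=2, col=1)
  Distance 8: (row=2, col=0)
Total reachable: 20 (grid has 20 open cells total)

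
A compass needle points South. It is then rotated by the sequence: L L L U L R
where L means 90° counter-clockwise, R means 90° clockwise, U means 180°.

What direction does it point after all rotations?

Answer: Final heading: East

Derivation:
Start: South
  L (left (90° counter-clockwise)) -> East
  L (left (90° counter-clockwise)) -> North
  L (left (90° counter-clockwise)) -> West
  U (U-turn (180°)) -> East
  L (left (90° counter-clockwise)) -> North
  R (right (90° clockwise)) -> East
Final: East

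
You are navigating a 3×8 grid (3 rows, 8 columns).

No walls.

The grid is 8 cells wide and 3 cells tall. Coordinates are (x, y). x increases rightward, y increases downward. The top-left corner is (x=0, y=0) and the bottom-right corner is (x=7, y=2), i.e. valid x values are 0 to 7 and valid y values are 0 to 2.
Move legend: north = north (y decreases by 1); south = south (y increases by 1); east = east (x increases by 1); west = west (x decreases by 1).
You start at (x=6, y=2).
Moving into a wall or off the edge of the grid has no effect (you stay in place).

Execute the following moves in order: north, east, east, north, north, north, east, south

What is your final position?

Start: (x=6, y=2)
  north (north): (x=6, y=2) -> (x=6, y=1)
  east (east): (x=6, y=1) -> (x=7, y=1)
  east (east): blocked, stay at (x=7, y=1)
  north (north): (x=7, y=1) -> (x=7, y=0)
  north (north): blocked, stay at (x=7, y=0)
  north (north): blocked, stay at (x=7, y=0)
  east (east): blocked, stay at (x=7, y=0)
  south (south): (x=7, y=0) -> (x=7, y=1)
Final: (x=7, y=1)

Answer: Final position: (x=7, y=1)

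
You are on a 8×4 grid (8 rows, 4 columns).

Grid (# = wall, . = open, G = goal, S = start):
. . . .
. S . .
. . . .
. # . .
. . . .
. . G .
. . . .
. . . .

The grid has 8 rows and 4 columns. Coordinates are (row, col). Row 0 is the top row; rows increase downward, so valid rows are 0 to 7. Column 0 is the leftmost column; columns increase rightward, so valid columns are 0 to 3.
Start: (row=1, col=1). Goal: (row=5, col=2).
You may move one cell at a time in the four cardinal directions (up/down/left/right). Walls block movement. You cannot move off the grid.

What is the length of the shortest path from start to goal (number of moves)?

Answer: Shortest path length: 5

Derivation:
BFS from (row=1, col=1) until reaching (row=5, col=2):
  Distance 0: (row=1, col=1)
  Distance 1: (row=0, col=1), (row=1, col=0), (row=1, col=2), (row=2, col=1)
  Distance 2: (row=0, col=0), (row=0, col=2), (row=1, col=3), (row=2, col=0), (row=2, col=2)
  Distance 3: (row=0, col=3), (row=2, col=3), (row=3, col=0), (row=3, col=2)
  Distance 4: (row=3, col=3), (row=4, col=0), (row=4, col=2)
  Distance 5: (row=4, col=1), (row=4, col=3), (row=5, col=0), (row=5, col=2)  <- goal reached here
One shortest path (5 moves): (row=1, col=1) -> (row=1, col=2) -> (row=2, col=2) -> (row=3, col=2) -> (row=4, col=2) -> (row=5, col=2)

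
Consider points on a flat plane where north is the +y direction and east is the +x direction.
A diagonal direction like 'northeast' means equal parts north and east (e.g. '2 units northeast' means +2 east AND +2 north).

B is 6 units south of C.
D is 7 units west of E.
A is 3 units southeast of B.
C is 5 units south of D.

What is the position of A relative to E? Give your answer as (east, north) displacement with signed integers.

Place E at the origin (east=0, north=0).
  D is 7 units west of E: delta (east=-7, north=+0); D at (east=-7, north=0).
  C is 5 units south of D: delta (east=+0, north=-5); C at (east=-7, north=-5).
  B is 6 units south of C: delta (east=+0, north=-6); B at (east=-7, north=-11).
  A is 3 units southeast of B: delta (east=+3, north=-3); A at (east=-4, north=-14).
Therefore A relative to E: (east=-4, north=-14).

Answer: A is at (east=-4, north=-14) relative to E.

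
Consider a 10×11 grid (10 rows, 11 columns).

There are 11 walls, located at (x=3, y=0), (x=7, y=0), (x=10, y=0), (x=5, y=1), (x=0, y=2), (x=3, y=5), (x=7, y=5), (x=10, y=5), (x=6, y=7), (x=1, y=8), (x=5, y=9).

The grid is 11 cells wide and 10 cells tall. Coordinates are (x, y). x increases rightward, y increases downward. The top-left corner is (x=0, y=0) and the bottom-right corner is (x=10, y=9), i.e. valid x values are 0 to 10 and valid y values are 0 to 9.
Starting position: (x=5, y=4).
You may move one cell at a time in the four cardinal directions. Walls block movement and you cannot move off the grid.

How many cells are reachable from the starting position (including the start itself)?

BFS flood-fill from (x=5, y=4):
  Distance 0: (x=5, y=4)
  Distance 1: (x=5, y=3), (x=4, y=4), (x=6, y=4), (x=5, y=5)
  Distance 2: (x=5, y=2), (x=4, y=3), (x=6, y=3), (x=3, y=4), (x=7, y=4), (x=4, y=5), (x=6, y=5), (x=5, y=6)
  Distance 3: (x=4, y=2), (x=6, y=2), (x=3, y=3), (x=7, y=3), (x=2, y=4), (x=8, y=4), (x=4, y=6), (x=6, y=6), (x=5, y=7)
  Distance 4: (x=4, y=1), (x=6, y=1), (x=3, y=2), (x=7, y=2), (x=2, y=3), (x=8, y=3), (x=1, y=4), (x=9, y=4), (x=2, y=5), (x=8, y=5), (x=3, y=6), (x=7, y=6), (x=4, y=7), (x=5, y=8)
  Distance 5: (x=4, y=0), (x=6, y=0), (x=3, y=1), (x=7, y=1), (x=2, y=2), (x=8, y=2), (x=1, y=3), (x=9, y=3), (x=0, y=4), (x=10, y=4), (x=1, y=5), (x=9, y=5), (x=2, y=6), (x=8, y=6), (x=3, y=7), (x=7, y=7), (x=4, y=8), (x=6, y=8)
  Distance 6: (x=5, y=0), (x=2, y=1), (x=8, y=1), (x=1, y=2), (x=9, y=2), (x=0, y=3), (x=10, y=3), (x=0, y=5), (x=1, y=6), (x=9, y=6), (x=2, y=7), (x=8, y=7), (x=3, y=8), (x=7, y=8), (x=4, y=9), (x=6, y=9)
  Distance 7: (x=2, y=0), (x=8, y=0), (x=1, y=1), (x=9, y=1), (x=10, y=2), (x=0, y=6), (x=10, y=6), (x=1, y=7), (x=9, y=7), (x=2, y=8), (x=8, y=8), (x=3, y=9), (x=7, y=9)
  Distance 8: (x=1, y=0), (x=9, y=0), (x=0, y=1), (x=10, y=1), (x=0, y=7), (x=10, y=7), (x=9, y=8), (x=2, y=9), (x=8, y=9)
  Distance 9: (x=0, y=0), (x=0, y=8), (x=10, y=8), (x=1, y=9), (x=9, y=9)
  Distance 10: (x=0, y=9), (x=10, y=9)
Total reachable: 99 (grid has 99 open cells total)

Answer: Reachable cells: 99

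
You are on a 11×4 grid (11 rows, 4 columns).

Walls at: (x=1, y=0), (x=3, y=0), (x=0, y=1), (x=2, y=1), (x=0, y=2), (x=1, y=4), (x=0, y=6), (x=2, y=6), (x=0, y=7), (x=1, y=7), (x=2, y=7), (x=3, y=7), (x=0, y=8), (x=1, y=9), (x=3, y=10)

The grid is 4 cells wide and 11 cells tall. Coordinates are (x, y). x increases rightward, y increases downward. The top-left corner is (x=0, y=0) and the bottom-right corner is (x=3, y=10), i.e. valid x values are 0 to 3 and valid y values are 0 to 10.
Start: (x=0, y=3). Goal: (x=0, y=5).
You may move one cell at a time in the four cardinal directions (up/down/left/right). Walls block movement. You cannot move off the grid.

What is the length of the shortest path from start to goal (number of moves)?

Answer: Shortest path length: 2

Derivation:
BFS from (x=0, y=3) until reaching (x=0, y=5):
  Distance 0: (x=0, y=3)
  Distance 1: (x=1, y=3), (x=0, y=4)
  Distance 2: (x=1, y=2), (x=2, y=3), (x=0, y=5)  <- goal reached here
One shortest path (2 moves): (x=0, y=3) -> (x=0, y=4) -> (x=0, y=5)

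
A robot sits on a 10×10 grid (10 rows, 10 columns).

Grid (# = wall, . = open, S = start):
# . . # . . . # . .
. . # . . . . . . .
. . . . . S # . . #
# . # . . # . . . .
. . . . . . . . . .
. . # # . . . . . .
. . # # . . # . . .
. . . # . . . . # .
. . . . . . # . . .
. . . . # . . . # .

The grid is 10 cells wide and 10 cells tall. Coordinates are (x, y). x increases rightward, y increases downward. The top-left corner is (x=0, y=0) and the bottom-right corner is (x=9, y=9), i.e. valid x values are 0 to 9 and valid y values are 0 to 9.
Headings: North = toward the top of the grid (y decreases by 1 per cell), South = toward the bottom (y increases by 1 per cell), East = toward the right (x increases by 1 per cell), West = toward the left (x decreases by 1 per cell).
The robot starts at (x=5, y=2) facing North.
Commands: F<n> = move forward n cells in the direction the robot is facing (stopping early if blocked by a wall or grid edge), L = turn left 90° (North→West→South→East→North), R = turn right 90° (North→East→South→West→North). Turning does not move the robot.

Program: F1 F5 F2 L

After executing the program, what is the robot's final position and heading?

Start: (x=5, y=2), facing North
  F1: move forward 1, now at (x=5, y=1)
  F5: move forward 1/5 (blocked), now at (x=5, y=0)
  F2: move forward 0/2 (blocked), now at (x=5, y=0)
  L: turn left, now facing West
Final: (x=5, y=0), facing West

Answer: Final position: (x=5, y=0), facing West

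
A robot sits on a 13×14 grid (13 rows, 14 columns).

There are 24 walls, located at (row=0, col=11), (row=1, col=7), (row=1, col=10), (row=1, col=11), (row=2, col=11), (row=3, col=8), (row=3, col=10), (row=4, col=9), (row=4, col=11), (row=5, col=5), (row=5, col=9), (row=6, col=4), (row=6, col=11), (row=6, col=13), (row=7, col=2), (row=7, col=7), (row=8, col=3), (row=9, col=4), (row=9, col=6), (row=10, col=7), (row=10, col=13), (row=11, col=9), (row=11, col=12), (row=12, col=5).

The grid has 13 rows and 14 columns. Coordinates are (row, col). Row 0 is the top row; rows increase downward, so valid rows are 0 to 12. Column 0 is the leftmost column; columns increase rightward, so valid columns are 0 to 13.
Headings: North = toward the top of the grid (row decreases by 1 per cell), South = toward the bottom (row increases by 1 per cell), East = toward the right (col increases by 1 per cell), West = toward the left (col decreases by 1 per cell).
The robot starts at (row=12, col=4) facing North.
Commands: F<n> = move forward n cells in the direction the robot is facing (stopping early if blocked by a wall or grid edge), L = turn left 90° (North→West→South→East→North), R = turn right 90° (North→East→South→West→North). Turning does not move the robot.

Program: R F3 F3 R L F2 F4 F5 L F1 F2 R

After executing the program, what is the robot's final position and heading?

Start: (row=12, col=4), facing North
  R: turn right, now facing East
  F3: move forward 0/3 (blocked), now at (row=12, col=4)
  F3: move forward 0/3 (blocked), now at (row=12, col=4)
  R: turn right, now facing South
  L: turn left, now facing East
  F2: move forward 0/2 (blocked), now at (row=12, col=4)
  F4: move forward 0/4 (blocked), now at (row=12, col=4)
  F5: move forward 0/5 (blocked), now at (row=12, col=4)
  L: turn left, now facing North
  F1: move forward 1, now at (row=11, col=4)
  F2: move forward 1/2 (blocked), now at (row=10, col=4)
  R: turn right, now facing East
Final: (row=10, col=4), facing East

Answer: Final position: (row=10, col=4), facing East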